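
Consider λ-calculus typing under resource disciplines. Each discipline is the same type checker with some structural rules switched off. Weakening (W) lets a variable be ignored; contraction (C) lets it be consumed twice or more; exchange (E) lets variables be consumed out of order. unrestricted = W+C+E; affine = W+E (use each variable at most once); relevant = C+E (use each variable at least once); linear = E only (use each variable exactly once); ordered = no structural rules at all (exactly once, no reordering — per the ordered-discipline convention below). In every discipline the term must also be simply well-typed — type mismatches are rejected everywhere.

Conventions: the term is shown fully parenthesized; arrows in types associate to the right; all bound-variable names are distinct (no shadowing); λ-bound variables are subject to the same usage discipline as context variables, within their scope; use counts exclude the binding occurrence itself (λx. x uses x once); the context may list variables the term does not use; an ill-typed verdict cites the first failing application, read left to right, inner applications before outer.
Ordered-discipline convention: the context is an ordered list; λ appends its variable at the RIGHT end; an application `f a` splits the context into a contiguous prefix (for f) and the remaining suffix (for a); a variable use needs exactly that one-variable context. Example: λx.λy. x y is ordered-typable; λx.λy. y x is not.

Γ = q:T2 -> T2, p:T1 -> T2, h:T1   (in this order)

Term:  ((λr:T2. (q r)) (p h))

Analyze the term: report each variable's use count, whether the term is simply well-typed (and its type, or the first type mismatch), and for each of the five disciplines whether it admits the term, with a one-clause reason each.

usage: q: 1, p: 1, h: 1, r (bound): 1
left-to-right use order: q, r, p, h
typing: well-typed at T2
ordered ✓ (q, p, h, r: once each, no exchange needed)
linear ✓ (each of q, p, h, r used exactly once)
affine ✓ (no duplicate uses among q, p, h, r)
relevant ✓ (q, p, h, r: all used, weakening unneeded)
unrestricted ✓ (well-typed at T2; no restrictions here)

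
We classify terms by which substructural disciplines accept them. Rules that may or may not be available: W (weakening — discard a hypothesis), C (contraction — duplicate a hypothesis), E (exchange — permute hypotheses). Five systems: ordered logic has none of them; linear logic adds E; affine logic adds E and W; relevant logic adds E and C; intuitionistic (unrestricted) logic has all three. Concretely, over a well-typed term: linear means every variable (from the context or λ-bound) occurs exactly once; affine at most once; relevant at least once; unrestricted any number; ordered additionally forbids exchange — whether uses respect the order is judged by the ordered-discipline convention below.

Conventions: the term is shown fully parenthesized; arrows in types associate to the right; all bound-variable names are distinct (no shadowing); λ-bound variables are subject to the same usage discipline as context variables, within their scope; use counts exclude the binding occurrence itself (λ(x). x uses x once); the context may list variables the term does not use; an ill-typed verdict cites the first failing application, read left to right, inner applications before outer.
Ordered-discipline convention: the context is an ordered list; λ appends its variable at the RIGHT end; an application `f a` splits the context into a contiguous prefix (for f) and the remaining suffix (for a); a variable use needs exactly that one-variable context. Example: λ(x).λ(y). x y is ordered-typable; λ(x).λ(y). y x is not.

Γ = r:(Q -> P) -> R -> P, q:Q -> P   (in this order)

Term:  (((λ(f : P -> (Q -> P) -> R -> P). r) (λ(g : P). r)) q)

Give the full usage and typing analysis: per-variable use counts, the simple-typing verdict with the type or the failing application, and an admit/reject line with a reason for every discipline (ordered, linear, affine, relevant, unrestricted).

variable uses: r: 2; q: 1; f (bound): 0; g (bound): 0
uses in reading order: r, r, q
typing: ✓ — R -> P
ordered: ✗, r ×2 used more than once (contraction); f, g left unused
linear: ✗, r ×2 used more than once (contraction); f, g left unused
affine: ✗, r ×2 used more than once (contraction)
relevant: ✗, f, g left unused
unrestricted: ✓, well-typed at R -> P; no restrictions here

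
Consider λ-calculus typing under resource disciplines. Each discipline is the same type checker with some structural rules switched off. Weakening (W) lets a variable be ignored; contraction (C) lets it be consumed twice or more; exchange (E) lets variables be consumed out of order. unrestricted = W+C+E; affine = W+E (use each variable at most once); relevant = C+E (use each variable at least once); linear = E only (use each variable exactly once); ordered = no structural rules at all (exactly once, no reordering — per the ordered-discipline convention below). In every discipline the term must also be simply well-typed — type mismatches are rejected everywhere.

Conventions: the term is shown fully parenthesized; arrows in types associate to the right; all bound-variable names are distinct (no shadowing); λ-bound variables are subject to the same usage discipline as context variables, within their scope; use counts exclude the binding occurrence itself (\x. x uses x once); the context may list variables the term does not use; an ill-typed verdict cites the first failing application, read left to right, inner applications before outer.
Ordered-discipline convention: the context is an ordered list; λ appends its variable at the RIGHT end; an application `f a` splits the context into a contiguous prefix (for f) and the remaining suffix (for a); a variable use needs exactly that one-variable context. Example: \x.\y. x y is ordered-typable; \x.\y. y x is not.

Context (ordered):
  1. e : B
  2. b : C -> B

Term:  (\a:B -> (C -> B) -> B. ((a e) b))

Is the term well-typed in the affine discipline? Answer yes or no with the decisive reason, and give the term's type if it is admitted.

yes — no duplicate uses among e, b, a; term : (B -> (C -> B) -> B) -> B
use counts: e: 1; b: 1; a (bound): 1
order of uses: a, e, b
typing: the term checks, with type (B -> (C -> B) -> B) -> B
across the five disciplines: ordered ✗, linear ✓, affine ✓, relevant ✓, unrestricted ✓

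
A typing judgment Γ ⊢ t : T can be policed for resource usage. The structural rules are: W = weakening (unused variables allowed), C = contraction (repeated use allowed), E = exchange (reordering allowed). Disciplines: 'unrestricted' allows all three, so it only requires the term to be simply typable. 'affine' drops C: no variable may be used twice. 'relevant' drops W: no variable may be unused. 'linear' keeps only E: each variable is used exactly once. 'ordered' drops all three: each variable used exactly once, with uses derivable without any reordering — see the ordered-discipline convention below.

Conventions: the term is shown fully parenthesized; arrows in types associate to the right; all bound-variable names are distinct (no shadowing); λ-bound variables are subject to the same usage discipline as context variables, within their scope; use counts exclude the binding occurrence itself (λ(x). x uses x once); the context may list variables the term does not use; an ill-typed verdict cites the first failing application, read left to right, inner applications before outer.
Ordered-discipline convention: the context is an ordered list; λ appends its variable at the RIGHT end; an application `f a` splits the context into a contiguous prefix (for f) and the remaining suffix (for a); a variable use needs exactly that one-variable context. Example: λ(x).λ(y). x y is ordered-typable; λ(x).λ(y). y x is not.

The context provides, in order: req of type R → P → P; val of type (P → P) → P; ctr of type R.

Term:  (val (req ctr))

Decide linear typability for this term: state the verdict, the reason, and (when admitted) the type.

yes — req, val, ctr: one use apiece; term : P
use counts: req: 1, val: 1, ctr: 1
order of uses: val, req, ctr
typing: ✓ — P
per-discipline verdicts: ordered ✗ · linear ✓ · affine ✓ · relevant ✓ · unrestricted ✓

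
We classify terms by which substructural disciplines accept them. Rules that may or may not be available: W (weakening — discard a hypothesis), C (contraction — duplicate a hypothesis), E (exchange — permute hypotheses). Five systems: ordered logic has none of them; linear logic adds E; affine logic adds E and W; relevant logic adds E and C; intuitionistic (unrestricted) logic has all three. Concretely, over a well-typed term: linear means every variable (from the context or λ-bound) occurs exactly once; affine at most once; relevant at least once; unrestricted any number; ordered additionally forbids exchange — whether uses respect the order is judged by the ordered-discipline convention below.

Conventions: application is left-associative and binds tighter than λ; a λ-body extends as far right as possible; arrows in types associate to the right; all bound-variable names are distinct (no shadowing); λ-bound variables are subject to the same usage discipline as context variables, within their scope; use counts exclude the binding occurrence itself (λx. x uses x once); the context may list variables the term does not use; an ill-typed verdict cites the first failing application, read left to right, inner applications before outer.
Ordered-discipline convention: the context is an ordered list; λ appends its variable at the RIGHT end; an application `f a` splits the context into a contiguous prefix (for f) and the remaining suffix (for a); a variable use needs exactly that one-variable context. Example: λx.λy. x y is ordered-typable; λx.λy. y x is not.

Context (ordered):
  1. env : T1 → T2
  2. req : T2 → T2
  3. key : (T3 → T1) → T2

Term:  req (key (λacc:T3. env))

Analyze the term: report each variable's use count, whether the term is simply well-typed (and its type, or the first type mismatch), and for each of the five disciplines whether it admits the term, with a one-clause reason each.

usage: env=1, req=1, key=1, acc (λ-bound)=0
left-to-right use order: req, key, env
typing: ill-typed: an application expects T3 → T1 but receives T3 → T1 → T2
ordered: ✗, fails simple typing
linear: ✗, a type mismatch blocks all five
affine: ✗, the type mismatch rejects it
relevant: ✗, not simply typable
unrestricted: ✗, fails simple typing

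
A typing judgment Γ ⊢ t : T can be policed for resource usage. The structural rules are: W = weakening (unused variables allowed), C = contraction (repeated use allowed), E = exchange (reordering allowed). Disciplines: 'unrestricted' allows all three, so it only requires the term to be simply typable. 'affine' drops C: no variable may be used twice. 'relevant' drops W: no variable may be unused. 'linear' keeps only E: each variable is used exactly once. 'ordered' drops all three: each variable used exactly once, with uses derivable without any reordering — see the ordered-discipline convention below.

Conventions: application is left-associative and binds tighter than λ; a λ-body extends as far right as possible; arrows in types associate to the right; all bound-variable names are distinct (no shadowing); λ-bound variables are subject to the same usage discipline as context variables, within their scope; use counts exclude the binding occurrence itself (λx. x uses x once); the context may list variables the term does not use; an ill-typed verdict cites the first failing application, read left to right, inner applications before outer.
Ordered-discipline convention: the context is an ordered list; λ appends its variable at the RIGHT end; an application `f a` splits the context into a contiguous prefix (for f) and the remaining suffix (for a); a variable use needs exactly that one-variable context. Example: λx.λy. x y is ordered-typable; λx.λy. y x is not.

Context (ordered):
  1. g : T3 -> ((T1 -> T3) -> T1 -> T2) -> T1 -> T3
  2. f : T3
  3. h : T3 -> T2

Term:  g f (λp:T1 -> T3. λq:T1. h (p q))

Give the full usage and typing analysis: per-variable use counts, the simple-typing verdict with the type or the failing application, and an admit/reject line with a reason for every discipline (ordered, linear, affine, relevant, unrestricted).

usage: g ×1; f ×1; h ×1; p (bound) ×1; q (bound) ×1
uses in reading order: g, f, h, p, q
typing: well-typed — term : T1 -> T3
ordered: ✓ — single-use (g, f, h, p, q), ordered derivation ok
linear: ✓ — exactly-once usage across g, f, h, p, q
affine: ✓ — g, f, h, p, q: no repeats, contraction unneeded
relevant: ✓ — none of g, f, h, p, q goes unused
unrestricted: ✓ — simply typable at T1 -> T3; W, C, E all held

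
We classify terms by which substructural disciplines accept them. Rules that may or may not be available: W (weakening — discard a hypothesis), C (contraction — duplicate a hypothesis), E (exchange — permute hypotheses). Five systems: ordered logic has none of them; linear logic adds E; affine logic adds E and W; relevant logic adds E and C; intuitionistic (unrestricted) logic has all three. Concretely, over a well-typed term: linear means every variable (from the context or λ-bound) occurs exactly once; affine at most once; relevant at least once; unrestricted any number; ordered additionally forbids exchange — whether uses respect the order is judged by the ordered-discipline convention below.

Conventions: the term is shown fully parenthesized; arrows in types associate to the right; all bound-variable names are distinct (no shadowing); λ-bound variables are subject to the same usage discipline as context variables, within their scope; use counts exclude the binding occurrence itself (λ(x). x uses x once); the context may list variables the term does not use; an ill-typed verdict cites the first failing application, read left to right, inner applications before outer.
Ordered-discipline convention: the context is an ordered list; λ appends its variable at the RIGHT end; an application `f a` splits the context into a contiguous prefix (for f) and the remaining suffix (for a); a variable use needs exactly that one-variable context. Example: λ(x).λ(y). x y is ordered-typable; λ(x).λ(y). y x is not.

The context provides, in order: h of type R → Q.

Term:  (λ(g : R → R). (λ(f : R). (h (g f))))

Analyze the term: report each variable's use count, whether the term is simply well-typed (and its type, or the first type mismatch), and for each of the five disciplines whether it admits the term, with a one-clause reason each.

usage: h ×1; g (λ-bound) ×1; f (λ-bound) ×1
use order (left to right): h, g, f
typing: well-typed — term : (R → R) → R → Q
ordered: ✓, h, g, f once each; derivable with no W/C/E
linear: ✓, each of h, g, f used exactly once
affine: ✓, none of h, g, f used more than once
relevant: ✓, h, g, f: all used, weakening unneeded
unrestricted: ✓, type-checks ((R → R) → R → Q) and nothing is barred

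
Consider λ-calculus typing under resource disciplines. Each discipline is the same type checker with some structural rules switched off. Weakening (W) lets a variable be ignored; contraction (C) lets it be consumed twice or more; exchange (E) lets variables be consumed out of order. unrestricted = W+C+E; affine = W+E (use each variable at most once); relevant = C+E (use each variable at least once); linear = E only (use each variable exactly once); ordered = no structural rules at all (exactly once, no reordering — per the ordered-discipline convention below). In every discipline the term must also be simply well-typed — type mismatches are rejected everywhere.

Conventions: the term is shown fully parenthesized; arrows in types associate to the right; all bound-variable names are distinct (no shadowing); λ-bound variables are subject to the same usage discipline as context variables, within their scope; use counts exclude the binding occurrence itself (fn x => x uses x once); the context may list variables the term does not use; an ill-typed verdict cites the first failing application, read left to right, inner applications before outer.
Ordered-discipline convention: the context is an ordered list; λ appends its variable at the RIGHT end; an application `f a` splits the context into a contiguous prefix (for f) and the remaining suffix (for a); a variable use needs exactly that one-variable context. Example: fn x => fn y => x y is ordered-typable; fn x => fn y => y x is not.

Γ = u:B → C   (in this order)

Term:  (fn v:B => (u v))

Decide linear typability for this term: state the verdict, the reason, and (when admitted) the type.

yes — u, v: one use apiece; term : B → C
variable uses: u: 1, v (λ-bound): 1
use order (left to right): u, v
typing: well-typed — term : B → C
across the five disciplines: ordered ✓ | linear ✓ | affine ✓ | relevant ✓ | unrestricted ✓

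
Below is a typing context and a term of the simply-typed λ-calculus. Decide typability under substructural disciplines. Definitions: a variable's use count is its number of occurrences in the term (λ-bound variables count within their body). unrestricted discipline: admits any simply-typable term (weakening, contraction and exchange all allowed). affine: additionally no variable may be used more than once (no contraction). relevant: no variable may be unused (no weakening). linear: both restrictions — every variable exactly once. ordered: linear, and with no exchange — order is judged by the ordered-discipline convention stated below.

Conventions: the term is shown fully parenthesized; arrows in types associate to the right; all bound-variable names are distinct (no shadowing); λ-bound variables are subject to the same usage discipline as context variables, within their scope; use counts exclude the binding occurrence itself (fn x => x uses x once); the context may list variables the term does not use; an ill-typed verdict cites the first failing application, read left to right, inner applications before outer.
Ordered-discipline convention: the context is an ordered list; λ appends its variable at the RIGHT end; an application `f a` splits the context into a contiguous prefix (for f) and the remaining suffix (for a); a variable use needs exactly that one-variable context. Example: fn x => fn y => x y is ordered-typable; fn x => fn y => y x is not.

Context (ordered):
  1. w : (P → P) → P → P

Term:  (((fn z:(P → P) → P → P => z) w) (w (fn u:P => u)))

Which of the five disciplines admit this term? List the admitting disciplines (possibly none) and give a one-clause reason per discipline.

accepted by: relevant, unrestricted
counts: w: 2, z (bound): 1, u (bound): 1
uses in reading order: z, w, w, u
typing: well-typed at P → P
ordered: ✗, needs contraction — w ×2
linear: ✗, needs contraction — w ×2
affine: ✗, needs contraction — w ×2
relevant: ✓, w, z, u: all used, weakening unneeded
unrestricted: ✓, type-checks (P → P) and nothing is barred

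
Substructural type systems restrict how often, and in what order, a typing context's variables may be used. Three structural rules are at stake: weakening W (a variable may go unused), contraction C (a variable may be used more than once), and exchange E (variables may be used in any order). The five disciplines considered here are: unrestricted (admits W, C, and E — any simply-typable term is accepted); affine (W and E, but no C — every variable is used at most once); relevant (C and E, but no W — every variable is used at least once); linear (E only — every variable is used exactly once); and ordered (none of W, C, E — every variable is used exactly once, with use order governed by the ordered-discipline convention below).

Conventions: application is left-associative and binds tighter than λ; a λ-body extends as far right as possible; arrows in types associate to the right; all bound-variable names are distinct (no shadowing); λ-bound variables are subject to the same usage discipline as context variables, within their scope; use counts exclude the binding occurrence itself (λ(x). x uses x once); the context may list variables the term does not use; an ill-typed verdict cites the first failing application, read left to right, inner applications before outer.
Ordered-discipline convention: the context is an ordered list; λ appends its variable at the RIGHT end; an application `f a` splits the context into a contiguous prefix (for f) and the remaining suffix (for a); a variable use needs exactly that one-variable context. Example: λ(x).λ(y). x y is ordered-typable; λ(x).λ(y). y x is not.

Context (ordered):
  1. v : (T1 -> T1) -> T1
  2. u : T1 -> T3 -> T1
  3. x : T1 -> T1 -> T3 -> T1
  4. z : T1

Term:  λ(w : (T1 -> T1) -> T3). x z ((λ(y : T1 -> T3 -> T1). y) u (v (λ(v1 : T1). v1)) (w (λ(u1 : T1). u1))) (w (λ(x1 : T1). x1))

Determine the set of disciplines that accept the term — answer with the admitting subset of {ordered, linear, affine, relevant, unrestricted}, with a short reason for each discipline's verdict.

admitted in: relevant, unrestricted
counts: v=1; u=1; x=1; z=1; w [bound]=2; y [bound]=1; v1 [bound]=1; u1 [bound]=1; x1 [bound]=1
left-to-right use order: x, z, y, u, v, v1, w, u1, w, x1
typing: ✓ — ((T1 -> T1) -> T3) -> T1
ordered: ✗, w ×2 used more than once (contraction)
linear: ✗, w ×2 used more than once (contraction)
affine: ✗, w ×2 used more than once (contraction)
relevant: ✓, every one of v, u, x, z, w, y, v1, u1, x1 appears
unrestricted: ✓, type-checks (((T1 -> T1) -> T3) -> T1) and nothing is barred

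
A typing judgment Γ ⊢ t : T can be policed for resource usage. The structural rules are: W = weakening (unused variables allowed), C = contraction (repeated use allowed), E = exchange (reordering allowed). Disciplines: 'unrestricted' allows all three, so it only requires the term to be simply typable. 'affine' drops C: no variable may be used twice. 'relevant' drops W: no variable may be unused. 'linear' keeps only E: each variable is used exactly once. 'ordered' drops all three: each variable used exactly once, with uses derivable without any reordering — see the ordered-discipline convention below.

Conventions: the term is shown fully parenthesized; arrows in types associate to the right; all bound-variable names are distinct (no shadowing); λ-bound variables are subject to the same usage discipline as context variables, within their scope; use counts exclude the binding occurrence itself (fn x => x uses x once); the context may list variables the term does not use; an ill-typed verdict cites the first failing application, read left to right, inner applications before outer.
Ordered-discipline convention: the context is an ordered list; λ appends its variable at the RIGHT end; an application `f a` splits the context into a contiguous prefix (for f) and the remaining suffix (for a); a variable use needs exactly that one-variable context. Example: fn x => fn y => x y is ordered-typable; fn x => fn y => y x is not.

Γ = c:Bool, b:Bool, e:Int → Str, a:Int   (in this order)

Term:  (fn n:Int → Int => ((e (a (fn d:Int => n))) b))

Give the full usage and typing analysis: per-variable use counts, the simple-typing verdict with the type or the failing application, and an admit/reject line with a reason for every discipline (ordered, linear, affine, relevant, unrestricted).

variable uses: c: 0, b: 1, e: 1, a: 1, n [bound]: 1, d [bound]: 0
order of uses: e, a, n, b
typing: ill-typed: can't apply a value of type Int
ordered: ✗ — a type mismatch blocks all five
linear: ✗ — the type mismatch rejects it
affine: ✗ — not simply typable
relevant: ✗ — fails simple typing
unrestricted: ✗ — a type mismatch blocks all five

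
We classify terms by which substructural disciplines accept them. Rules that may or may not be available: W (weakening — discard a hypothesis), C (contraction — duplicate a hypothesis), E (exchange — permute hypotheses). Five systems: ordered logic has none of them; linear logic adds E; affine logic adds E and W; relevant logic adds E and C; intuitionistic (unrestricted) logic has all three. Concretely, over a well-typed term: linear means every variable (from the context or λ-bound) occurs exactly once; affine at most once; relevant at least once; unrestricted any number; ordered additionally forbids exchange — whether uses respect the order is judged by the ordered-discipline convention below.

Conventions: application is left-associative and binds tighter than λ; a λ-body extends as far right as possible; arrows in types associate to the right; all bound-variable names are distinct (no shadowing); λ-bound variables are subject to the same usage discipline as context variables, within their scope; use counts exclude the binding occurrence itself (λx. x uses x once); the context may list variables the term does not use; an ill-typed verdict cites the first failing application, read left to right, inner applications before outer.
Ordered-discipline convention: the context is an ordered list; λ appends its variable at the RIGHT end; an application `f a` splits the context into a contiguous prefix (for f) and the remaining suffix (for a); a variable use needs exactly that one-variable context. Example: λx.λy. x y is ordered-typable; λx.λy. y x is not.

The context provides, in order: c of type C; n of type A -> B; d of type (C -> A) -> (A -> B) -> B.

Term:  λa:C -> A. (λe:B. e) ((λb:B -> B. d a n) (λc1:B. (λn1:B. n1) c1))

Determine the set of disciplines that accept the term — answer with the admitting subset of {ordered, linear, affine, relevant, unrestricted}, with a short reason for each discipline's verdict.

admitted by: affine, unrestricted
use counts: c ×0; n ×1; d ×1; a (λ-bound) ×1; e (λ-bound) ×1; b (λ-bound) ×0; c1 (λ-bound) ×1; n1 (λ-bound) ×1
left-to-right use order: e, d, a, n, n1, c1
typing: ✓ — (C -> A) -> B
ordered: ✗ — needs weakening: c, b unused
linear: ✗ — needs weakening: c, b unused
affine: ✓ — at most one use each (c, n, d, a, e, b, c1, n1)
relevant: ✗ — needs weakening: c, b unused
unrestricted: ✓ — typability at (C -> A) -> B is all that's needed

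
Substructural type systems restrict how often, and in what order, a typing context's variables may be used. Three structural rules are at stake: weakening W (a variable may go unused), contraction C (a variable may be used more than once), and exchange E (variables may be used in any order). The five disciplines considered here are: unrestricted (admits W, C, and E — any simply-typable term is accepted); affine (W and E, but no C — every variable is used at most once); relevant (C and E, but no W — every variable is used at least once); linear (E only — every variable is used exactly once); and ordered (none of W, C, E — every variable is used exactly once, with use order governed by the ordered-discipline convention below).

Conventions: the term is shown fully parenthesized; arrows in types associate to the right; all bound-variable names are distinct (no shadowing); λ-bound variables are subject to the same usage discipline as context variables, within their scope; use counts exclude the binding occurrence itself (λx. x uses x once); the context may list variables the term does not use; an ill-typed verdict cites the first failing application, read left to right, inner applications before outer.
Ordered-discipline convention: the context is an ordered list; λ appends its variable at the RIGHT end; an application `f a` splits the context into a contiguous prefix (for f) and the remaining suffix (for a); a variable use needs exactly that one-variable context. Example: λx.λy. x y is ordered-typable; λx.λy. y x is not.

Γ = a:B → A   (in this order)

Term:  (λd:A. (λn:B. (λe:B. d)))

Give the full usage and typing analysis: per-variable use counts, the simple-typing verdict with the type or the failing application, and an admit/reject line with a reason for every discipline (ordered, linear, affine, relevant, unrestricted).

usage: a: 0×, d (bound): 1×, n (bound): 0×, e (bound): 0×
uses in reading order: d
typing: the term checks, with type A → B → B → A
ordered: ✗ — unused: a, n, e — weakening required
linear: ✗ — unused: a, n, e — weakening required
affine: ✓ — no duplicate uses among a, d, n, e
relevant: ✗ — unused: a, n, e — weakening required
unrestricted: ✓ — simply typable at A → B → B → A; W, C, E all held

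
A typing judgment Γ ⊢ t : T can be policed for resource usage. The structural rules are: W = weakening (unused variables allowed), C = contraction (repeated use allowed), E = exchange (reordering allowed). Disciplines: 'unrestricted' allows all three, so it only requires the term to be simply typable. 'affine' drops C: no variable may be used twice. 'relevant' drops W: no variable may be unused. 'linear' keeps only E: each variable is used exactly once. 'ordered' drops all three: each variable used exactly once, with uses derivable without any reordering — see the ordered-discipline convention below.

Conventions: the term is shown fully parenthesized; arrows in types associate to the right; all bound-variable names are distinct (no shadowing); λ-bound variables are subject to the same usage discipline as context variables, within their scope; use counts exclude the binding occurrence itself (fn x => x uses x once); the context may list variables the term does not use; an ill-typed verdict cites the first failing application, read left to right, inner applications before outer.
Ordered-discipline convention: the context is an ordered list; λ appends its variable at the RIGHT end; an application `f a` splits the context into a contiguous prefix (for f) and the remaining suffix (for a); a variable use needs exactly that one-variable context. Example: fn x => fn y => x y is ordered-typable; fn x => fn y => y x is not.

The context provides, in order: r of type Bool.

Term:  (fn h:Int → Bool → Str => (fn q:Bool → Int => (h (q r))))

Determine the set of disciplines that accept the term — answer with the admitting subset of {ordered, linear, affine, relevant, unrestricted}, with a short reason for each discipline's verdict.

admitted in: linear, affine, relevant, unrestricted
use counts: r ×1; h (bound) ×1; q (bound) ×1
left-to-right use order: h, q, r
typing: well-typed at (Int → Bool → Str) → (Bool → Int) → Bool → Str
ordered: ✗ — use order h, q, r needs exchange
linear: ✓ — each of r, h, q used exactly once
affine: ✓ — r, h, q: no repeats, contraction unneeded
relevant: ✓ — none of r, h, q goes unused
unrestricted: ✓ — type-checks ((Int → Bool → Str) → (Bool → Int) → Bool → Str) and nothing is barred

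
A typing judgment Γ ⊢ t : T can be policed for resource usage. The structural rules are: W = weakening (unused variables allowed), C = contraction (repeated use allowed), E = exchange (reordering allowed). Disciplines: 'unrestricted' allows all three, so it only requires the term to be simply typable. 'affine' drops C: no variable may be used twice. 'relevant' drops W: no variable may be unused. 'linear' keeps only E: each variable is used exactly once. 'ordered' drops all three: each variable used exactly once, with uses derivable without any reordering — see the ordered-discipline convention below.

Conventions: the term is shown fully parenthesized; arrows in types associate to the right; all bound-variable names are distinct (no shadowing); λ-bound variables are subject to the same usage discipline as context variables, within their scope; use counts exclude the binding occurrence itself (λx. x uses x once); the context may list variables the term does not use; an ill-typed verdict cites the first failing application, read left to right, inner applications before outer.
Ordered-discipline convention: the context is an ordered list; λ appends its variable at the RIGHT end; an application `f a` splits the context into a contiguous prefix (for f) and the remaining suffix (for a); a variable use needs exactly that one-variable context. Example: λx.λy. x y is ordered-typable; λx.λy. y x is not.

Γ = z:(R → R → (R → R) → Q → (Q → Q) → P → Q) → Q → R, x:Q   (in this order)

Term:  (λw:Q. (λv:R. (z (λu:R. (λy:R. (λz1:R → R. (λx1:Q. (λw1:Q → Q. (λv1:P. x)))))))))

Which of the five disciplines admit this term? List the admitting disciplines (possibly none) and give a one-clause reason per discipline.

admitting disciplines: affine, unrestricted
counts: z ×1, x ×1, w (bound) ×0, v (bound) ×0, u (bound) ×0, y (bound) ×0, z1 (bound) ×0, x1 (bound) ×0, w1 (bound) ×0, v1 (bound) ×0
left-to-right use order: z, x
typing: the term checks, with type Q → R → Q → R
ordered ✗ (w, v, u, y, z1, x1, w1, v1 left unused)
linear ✗ (w, v, u, y, z1, x1, w1, v1 left unused)
affine ✓ (none of z, x, w, v, u, y, z1, x1, w1, v1 used more than once)
relevant ✗ (w, v, u, y, z1, x1, w1, v1 left unused)
unrestricted ✓ (well-typed at Q → R → Q → R; no restrictions here)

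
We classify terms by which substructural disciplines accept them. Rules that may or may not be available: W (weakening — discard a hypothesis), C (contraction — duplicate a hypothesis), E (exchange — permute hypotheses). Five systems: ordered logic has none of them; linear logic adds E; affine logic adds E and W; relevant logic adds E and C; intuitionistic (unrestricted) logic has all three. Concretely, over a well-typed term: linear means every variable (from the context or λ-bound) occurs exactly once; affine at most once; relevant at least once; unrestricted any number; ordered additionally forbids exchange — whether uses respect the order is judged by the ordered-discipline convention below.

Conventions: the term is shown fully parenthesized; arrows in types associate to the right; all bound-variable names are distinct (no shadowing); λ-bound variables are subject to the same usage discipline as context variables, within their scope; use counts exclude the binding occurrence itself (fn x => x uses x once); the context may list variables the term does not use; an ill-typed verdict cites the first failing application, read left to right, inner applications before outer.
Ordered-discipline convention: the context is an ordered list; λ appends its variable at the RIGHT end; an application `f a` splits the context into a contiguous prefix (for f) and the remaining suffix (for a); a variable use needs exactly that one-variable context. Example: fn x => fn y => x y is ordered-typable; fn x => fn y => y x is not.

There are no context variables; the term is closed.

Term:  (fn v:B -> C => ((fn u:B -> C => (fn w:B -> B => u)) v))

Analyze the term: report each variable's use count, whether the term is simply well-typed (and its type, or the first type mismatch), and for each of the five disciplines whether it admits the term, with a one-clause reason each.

counts: v (bound) ×1; u (bound) ×1; w (bound) ×0
order of uses: u, v
typing: well-typed at (B -> C) -> (B -> B) -> B -> C
ordered: ✗ — unused: w — weakening required
linear: ✗ — unused: w — weakening required
affine: ✓ — v, u, w: no repeats, contraction unneeded
relevant: ✗ — unused: w — weakening required
unrestricted: ✓ — typability at (B -> C) -> (B -> B) -> B -> C is all that's needed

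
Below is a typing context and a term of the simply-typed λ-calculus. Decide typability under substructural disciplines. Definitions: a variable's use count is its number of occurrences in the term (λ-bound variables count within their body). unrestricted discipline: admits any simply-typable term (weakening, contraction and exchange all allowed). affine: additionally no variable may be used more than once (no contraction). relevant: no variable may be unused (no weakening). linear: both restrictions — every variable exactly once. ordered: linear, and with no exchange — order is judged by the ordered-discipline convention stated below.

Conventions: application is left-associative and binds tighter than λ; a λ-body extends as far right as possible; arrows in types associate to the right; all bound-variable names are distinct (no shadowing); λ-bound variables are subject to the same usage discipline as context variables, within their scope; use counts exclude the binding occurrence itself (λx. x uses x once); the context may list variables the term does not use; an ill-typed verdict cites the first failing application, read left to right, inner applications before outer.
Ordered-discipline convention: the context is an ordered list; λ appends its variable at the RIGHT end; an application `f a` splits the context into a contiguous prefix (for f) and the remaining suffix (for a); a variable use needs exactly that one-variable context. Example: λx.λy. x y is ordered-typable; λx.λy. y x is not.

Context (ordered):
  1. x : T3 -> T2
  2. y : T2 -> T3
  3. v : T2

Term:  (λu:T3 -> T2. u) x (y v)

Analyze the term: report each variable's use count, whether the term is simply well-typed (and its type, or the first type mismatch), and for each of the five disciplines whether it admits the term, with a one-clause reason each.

usage: x=1; y=1; v=1; u (λ-bound)=1
order of uses: u, x, y, v
typing: the term checks, with type T2
ordered: ✓ — single-use (x, y, v, u), ordered derivation ok
linear: ✓ — x, y, v, u: one use apiece
affine: ✓ — none of x, y, v, u used more than once
relevant: ✓ — every one of x, y, v, u appears
unrestricted: ✓ — typability at T2 is all that's needed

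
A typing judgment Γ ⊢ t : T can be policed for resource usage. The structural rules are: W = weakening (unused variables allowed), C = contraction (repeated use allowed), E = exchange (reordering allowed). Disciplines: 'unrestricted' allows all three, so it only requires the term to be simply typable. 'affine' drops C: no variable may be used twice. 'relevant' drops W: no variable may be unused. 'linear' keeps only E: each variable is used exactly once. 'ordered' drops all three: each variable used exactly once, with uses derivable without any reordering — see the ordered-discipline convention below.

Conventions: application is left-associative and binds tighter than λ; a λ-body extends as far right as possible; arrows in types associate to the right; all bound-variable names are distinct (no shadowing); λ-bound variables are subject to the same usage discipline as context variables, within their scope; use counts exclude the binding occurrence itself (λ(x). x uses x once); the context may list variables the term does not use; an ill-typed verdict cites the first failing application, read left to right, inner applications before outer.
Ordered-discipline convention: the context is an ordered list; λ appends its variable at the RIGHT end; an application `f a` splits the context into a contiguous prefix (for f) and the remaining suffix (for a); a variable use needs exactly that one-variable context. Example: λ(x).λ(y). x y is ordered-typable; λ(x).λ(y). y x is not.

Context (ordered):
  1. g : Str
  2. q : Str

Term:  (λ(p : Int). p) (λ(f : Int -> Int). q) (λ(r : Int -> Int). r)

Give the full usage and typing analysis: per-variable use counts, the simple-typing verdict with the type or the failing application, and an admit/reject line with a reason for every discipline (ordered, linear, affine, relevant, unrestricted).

counts: g ×0; q ×1; p [bound] ×1; f [bound] ×0; r [bound] ×1
uses in reading order: p, q, r
typing: ill-typed: a function awaiting Int gets (Int -> Int) -> Str
ordered: ✗, the type mismatch rejects it
linear: ✗, not simply typable
affine: ✗, fails simple typing
relevant: ✗, a type mismatch blocks all five
unrestricted: ✗, the type mismatch rejects it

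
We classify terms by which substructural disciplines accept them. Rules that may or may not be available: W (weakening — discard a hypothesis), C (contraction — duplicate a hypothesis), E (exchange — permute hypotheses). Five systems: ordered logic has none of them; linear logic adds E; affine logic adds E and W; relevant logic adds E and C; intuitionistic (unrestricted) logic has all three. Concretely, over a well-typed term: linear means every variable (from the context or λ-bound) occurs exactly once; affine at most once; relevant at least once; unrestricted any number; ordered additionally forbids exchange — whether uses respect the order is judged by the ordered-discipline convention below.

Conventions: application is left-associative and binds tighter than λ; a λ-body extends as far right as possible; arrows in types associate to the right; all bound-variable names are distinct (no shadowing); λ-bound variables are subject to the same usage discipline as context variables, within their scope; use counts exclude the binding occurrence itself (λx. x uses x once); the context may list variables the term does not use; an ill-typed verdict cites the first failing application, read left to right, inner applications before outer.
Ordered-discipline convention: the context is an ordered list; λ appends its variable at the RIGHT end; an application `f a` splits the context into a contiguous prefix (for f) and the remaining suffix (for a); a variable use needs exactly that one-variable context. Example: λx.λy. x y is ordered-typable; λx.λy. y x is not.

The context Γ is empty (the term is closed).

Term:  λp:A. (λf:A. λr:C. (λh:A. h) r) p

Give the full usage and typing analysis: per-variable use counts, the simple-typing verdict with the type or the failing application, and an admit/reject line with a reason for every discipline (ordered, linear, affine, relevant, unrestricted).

usage: p [bound] ×1, f [bound] ×0, r [bound] ×1, h [bound] ×1
order of uses: h, r, p
typing: ill-typed: an argument C mismatches the expected A
ordered: ✗, fails simple typing
linear: ✗, a type mismatch blocks all five
affine: ✗, the type mismatch rejects it
relevant: ✗, not simply typable
unrestricted: ✗, fails simple typing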